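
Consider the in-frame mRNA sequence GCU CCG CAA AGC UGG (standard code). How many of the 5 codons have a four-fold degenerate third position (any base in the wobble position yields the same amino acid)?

2

Codon 1 GCU (Ala): third position 4-fold.
Codon 2 CCG (Pro): third position 4-fold.
Codon 3 CAA (Gln): third position 2-fold.
Codon 4 AGC (Ser): third position 2-fold.
Codon 5 UGG (Trp): third position 1-fold.
Four-fold degenerate third positions: 2.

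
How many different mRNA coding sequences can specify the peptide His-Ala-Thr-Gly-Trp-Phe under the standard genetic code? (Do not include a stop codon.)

256

His: 2 codons.
Ala: 4 codons.
Thr: 4 codons.
Gly: 4 codons.
Trp: 1 codon.
Phe: 2 codons.
2 × 4 × 4 × 4 × 1 × 2 = 256.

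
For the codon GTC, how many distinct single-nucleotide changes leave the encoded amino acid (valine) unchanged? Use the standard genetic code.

Position 1: none → 0 synonymous.
Position 2: none → 0 synonymous.
Position 3: GTT, GTA, GTG → 3 synonymous.
Total: 0 + 0 + 3 = 3.

3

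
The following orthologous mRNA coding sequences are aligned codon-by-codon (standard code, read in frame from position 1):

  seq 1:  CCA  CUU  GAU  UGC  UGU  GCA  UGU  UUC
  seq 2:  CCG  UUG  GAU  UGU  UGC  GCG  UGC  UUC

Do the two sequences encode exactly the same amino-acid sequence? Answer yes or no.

Codon 1: CCA Pro / CCG Pro — synonymous.
Codon 2: CUU Leu / UUG Leu — synonymous.
Codon 3: GAU Asp / GAU Asp — identical.
Codon 4: UGC Cys / UGU Cys — synonymous.
Codon 5: UGU Cys / UGC Cys — synonymous.
Codon 6: GCA Ala / GCG Ala — synonymous.
Codon 7: UGU Cys / UGC Cys — synonymous.
Codon 8: UUC Phe / UUC Phe — identical.
Nonsynonymous differences: 0 → same protein.

yes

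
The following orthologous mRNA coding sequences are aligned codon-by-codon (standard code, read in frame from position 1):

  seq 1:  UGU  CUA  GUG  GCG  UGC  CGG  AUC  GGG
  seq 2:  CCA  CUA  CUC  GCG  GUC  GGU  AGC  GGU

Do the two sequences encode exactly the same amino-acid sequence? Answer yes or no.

Codon 1: UGU Cys / CCA Pro — nonsynonymous.
Codon 2: CUA Leu / CUA Leu — identical.
Codon 3: GUG Val / CUC Leu — nonsynonymous.
Codon 4: GCG Ala / GCG Ala — identical.
Codon 5: UGC Cys / GUC Val — nonsynonymous.
Codon 6: CGG Arg / GGU Gly — nonsynonymous.
Codon 7: AUC Ile / AGC Ser — nonsynonymous.
Codon 8: GGG Gly / GGU Gly — synonymous.
Nonsynonymous differences: 5 → different protein.

no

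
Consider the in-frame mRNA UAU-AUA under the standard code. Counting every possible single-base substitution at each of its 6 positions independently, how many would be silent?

3

Codon 1 (UAU, Tyr): 1 synonymous substitution.
Codon 2 (AUA, Ile): 2 synonymous substitutions.
Total: 1 + 2 = 3.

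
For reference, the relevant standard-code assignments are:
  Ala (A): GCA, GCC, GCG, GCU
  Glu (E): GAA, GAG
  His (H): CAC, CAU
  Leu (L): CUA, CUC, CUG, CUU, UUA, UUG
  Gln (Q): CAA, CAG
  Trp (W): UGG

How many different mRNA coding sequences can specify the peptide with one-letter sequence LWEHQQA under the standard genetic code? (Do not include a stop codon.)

384

Leu: 6 codons.
Trp: 1 codon.
Glu: 2 codons.
His: 2 codons.
Gln: 2 codons.
Gln: 2 codons.
Ala: 4 codons.
6 × 1 × 2 × 2 × 2 × 2 × 4 = 384.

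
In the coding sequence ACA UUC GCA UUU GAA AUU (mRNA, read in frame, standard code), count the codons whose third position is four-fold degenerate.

2

Codon 1 ACA (Thr): third position 4-fold.
Codon 2 UUC (Phe): third position 2-fold.
Codon 3 GCA (Ala): third position 4-fold.
Codon 4 UUU (Phe): third position 2-fold.
Codon 5 GAA (Glu): third position 2-fold.
Codon 6 AUU (Ile): third position 3-fold.
Four-fold degenerate third positions: 2.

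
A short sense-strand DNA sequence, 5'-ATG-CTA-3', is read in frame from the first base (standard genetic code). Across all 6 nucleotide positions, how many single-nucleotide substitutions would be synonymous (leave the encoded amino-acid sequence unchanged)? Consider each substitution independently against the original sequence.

Codon 1 (ATG, Met): 0 synonymous substitutions.
Codon 2 (CTA, Leu): 4 synonymous substitutions.
Total: 0 + 4 = 4.

4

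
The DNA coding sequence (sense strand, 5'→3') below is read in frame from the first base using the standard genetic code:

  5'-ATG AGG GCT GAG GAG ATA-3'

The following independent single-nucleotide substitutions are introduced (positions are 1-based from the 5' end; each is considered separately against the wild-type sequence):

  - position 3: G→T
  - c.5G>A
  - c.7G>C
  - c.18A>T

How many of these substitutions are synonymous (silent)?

Codon 1: ATG (Met) → ATT (Ile) — missense.
Codon 2: AGG (Arg) → AAG (Lys) — missense.
Codon 3: GCT (Ala) → CCT (Pro) — missense.
Codon 6: ATA (Ile) → ATT (Ile) — synonymous.
Synonymous: 1 of 4.

1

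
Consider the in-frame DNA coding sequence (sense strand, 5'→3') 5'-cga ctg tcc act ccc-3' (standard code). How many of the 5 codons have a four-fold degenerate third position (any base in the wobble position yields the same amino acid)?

Codon 1 CGA (Arg): third position 4-fold.
Codon 2 CTG (Leu): third position 4-fold.
Codon 3 TCC (Ser): third position 4-fold.
Codon 4 ACT (Thr): third position 4-fold.
Codon 5 CCC (Pro): third position 4-fold.
Four-fold degenerate third positions: 5.

5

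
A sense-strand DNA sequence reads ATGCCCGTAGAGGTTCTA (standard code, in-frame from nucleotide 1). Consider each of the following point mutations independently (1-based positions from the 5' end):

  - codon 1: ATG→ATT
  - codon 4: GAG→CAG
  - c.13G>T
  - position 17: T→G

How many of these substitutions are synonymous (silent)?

0

Codon 1: ATG (Met) → ATT (Ile) — missense.
Codon 4: GAG (Glu) → CAG (Gln) — missense.
Codon 5: GTT (Val) → TTT (Phe) — missense.
Codon 6: CTA (Leu) → CGA (Arg) — missense.
Synonymous: 0 of 4.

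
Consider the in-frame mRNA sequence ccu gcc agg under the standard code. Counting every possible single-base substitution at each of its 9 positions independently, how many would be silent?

8

Codon 1 (CCU, Pro): 3 synonymous substitutions.
Codon 2 (GCC, Ala): 3 synonymous substitutions.
Codon 3 (AGG, Arg): 2 synonymous substitutions.
Total: 3 + 3 + 2 = 8.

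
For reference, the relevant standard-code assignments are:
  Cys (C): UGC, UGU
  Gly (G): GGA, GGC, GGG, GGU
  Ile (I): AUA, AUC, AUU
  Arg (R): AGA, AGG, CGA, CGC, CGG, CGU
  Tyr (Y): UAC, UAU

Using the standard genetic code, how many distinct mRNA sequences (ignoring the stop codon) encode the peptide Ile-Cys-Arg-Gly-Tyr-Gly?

1152

Ile: 3 codons.
Cys: 2 codons.
Arg: 6 codons.
Gly: 4 codons.
Tyr: 2 codons.
Gly: 4 codons.
3 × 2 × 6 × 4 × 2 × 4 = 1152.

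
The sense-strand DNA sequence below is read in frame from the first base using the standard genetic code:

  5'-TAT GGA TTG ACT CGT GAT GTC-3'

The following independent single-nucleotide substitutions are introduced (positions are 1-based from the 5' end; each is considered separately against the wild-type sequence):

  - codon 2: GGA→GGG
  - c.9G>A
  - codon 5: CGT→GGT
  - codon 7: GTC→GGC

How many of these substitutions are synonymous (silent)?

Codon 2: GGA (Gly) → GGG (Gly) — synonymous.
Codon 3: TTG (Leu) → TTA (Leu) — synonymous.
Codon 5: CGT (Arg) → GGT (Gly) — missense.
Codon 7: GTC (Val) → GGC (Gly) — missense.
Synonymous: 2 of 4.

2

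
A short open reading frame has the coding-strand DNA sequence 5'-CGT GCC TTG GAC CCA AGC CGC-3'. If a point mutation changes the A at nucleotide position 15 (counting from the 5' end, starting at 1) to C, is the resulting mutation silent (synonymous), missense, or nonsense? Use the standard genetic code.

Position 15 falls in codon 5: CCA → Pro.
After the substitution the codon is CCC → Pro.
Both encode Pro, so the change is synonymous.

silent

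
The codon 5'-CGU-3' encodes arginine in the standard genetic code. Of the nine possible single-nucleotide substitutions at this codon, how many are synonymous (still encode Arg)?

Position 1: none → 0 synonymous.
Position 2: none → 0 synonymous.
Position 3: CGC, CGA, CGG → 3 synonymous.
Total: 0 + 0 + 3 = 3.

3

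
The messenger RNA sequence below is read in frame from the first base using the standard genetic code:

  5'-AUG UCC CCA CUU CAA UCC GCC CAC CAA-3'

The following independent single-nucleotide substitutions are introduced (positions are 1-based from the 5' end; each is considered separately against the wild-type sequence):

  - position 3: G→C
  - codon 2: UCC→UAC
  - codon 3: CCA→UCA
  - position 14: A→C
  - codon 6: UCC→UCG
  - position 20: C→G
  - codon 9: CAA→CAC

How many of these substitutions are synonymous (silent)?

Codon 1: AUG (Met) → AUC (Ile) — missense.
Codon 2: UCC (Ser) → UAC (Tyr) — missense.
Codon 3: CCA (Pro) → UCA (Ser) — missense.
Codon 5: CAA (Gln) → CCA (Pro) — missense.
Codon 6: UCC (Ser) → UCG (Ser) — synonymous.
Codon 7: GCC (Ala) → GGC (Gly) — missense.
Codon 9: CAA (Gln) → CAC (His) — missense.
Synonymous: 1 of 7.

1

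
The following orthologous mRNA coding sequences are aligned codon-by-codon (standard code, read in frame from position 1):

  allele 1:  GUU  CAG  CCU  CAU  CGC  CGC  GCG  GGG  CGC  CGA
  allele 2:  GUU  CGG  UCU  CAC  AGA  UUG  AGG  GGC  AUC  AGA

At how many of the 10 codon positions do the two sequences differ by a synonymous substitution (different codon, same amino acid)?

Codon 1: GUU Val / GUU Val — identical.
Codon 2: CAG Gln / CGG Arg — nonsynonymous.
Codon 3: CCU Pro / UCU Ser — nonsynonymous.
Codon 4: CAU His / CAC His — synonymous.
Codon 5: CGC Arg / AGA Arg — synonymous.
Codon 6: CGC Arg / UUG Leu — nonsynonymous.
Codon 7: GCG Ala / AGG Arg — nonsynonymous.
Codon 8: GGG Gly / GGC Gly — synonymous.
Codon 9: CGC Arg / AUC Ile — nonsynonymous.
Codon 10: CGA Arg / AGA Arg — synonymous.
Synonymous differences: 4.

4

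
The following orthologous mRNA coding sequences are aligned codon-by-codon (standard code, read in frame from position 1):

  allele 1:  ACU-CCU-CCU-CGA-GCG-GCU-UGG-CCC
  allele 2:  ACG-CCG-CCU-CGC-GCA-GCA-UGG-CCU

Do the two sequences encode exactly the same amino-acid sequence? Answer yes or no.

Codon 1: ACU Thr / ACG Thr — synonymous.
Codon 2: CCU Pro / CCG Pro — synonymous.
Codon 3: CCU Pro / CCU Pro — identical.
Codon 4: CGA Arg / CGC Arg — synonymous.
Codon 5: GCG Ala / GCA Ala — synonymous.
Codon 6: GCU Ala / GCA Ala — synonymous.
Codon 7: UGG Trp / UGG Trp — identical.
Codon 8: CCC Pro / CCU Pro — synonymous.
Nonsynonymous differences: 0 → same protein.

yes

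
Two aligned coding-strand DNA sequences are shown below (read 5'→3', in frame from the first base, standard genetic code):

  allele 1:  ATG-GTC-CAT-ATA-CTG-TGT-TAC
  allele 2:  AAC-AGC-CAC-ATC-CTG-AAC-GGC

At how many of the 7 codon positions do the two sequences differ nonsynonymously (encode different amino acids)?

4

Codon 1: ATG Met / AAC Asn — nonsynonymous.
Codon 2: GTC Val / AGC Ser — nonsynonymous.
Codon 3: CAT His / CAC His — synonymous.
Codon 4: ATA Ile / ATC Ile — synonymous.
Codon 5: CTG Leu / CTG Leu — identical.
Codon 6: TGT Cys / AAC Asn — nonsynonymous.
Codon 7: TAC Tyr / GGC Gly — nonsynonymous.
Nonsynonymous differences: 4.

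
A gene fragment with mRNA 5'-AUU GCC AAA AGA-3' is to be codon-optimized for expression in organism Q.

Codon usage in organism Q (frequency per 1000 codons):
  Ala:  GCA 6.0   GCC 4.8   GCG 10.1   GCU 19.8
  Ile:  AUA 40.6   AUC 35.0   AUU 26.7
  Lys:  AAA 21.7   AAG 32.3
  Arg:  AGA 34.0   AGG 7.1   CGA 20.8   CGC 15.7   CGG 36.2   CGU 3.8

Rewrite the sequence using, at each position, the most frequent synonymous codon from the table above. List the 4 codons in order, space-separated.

Codon 1 (Ile): best is AUA at 40.6.
Codon 2 (Ala): best is GCU at 19.8.
Codon 3 (Lys): best is AAG at 32.3.
Codon 4 (Arg): best is CGG at 36.2.

AUA GCU AAG CGG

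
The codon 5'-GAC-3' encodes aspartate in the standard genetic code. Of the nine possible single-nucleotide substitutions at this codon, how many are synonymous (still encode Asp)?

1

Position 1: none → 0 synonymous.
Position 2: none → 0 synonymous.
Position 3: GAU → 1 synonymous.
Total: 0 + 0 + 1 = 1.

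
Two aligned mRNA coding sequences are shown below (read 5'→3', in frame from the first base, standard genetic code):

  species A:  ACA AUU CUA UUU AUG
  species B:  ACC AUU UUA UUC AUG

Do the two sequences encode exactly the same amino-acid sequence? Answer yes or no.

yes

Codon 1: ACA Thr / ACC Thr — synonymous.
Codon 2: AUU Ile / AUU Ile — identical.
Codon 3: CUA Leu / UUA Leu — synonymous.
Codon 4: UUU Phe / UUC Phe — synonymous.
Codon 5: AUG Met / AUG Met — identical.
Nonsynonymous differences: 0 → same protein.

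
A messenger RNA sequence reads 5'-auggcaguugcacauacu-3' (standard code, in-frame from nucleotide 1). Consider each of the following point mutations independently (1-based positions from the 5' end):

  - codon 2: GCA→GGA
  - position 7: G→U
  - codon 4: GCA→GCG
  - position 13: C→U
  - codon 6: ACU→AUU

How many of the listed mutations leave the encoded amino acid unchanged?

1

Codon 2: GCA (Ala) → GGA (Gly) — missense.
Codon 3: GUU (Val) → UUU (Phe) — missense.
Codon 4: GCA (Ala) → GCG (Ala) — synonymous.
Codon 5: CAU (His) → UAU (Tyr) — missense.
Codon 6: ACU (Thr) → AUU (Ile) — missense.
Synonymous: 1 of 5.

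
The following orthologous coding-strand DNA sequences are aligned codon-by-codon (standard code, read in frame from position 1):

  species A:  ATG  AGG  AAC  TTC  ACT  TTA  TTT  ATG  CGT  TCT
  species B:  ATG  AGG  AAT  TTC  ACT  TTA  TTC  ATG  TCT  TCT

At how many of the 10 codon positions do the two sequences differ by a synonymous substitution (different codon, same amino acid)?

2

Codon 1: ATG Met / ATG Met — identical.
Codon 2: AGG Arg / AGG Arg — identical.
Codon 3: AAC Asn / AAT Asn — synonymous.
Codon 4: TTC Phe / TTC Phe — identical.
Codon 5: ACT Thr / ACT Thr — identical.
Codon 6: TTA Leu / TTA Leu — identical.
Codon 7: TTT Phe / TTC Phe — synonymous.
Codon 8: ATG Met / ATG Met — identical.
Codon 9: CGT Arg / TCT Ser — nonsynonymous.
Codon 10: TCT Ser / TCT Ser — identical.
Synonymous differences: 2.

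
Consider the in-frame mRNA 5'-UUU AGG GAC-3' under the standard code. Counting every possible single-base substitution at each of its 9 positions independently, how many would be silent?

Codon 1 (UUU, Phe): 1 synonymous substitution.
Codon 2 (AGG, Arg): 2 synonymous substitutions.
Codon 3 (GAC, Asp): 1 synonymous substitution.
Total: 1 + 2 + 1 = 4.

4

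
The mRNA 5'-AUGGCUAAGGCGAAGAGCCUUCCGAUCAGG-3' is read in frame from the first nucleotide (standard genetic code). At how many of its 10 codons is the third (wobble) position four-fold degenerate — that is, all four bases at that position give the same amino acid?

4

Codon 1 AUG (Met): third position 1-fold.
Codon 2 GCU (Ala): third position 4-fold.
Codon 3 AAG (Lys): third position 2-fold.
Codon 4 GCG (Ala): third position 4-fold.
Codon 5 AAG (Lys): third position 2-fold.
Codon 6 AGC (Ser): third position 2-fold.
Codon 7 CUU (Leu): third position 4-fold.
Codon 8 CCG (Pro): third position 4-fold.
Codon 9 AUC (Ile): third position 3-fold.
Codon 10 AGG (Arg): third position 2-fold.
Four-fold degenerate third positions: 4.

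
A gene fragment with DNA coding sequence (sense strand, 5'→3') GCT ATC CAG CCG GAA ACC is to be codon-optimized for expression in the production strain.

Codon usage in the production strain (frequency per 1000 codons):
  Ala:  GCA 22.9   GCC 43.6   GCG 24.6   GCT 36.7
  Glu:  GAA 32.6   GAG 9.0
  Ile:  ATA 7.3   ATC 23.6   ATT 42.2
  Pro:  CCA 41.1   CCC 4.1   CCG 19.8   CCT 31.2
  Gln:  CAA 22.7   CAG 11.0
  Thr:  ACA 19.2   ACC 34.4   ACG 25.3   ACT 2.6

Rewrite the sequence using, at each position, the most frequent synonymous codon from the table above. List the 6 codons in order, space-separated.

GCC ATT CAA CCA GAA ACC

Codon 1 (Ala): best is GCC at 43.6.
Codon 2 (Ile): best is ATT at 42.2.
Codon 3 (Gln): best is CAA at 22.7.
Codon 4 (Pro): best is CCA at 41.1.
Codon 5 (Glu): best is GAA at 32.6.
Codon 6 (Thr): best is ACC at 34.4.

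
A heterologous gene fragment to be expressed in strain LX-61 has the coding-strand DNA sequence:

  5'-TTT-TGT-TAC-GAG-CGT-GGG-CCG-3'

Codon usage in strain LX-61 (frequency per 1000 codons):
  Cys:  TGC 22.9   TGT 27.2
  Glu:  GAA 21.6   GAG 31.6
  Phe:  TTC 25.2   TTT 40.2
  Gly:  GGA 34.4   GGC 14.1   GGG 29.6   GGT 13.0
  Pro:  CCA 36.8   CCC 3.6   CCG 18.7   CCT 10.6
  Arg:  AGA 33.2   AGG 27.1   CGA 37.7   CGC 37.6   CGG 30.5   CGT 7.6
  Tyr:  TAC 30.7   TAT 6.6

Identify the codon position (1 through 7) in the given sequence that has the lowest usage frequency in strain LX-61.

Codon 1 TTT (Phe): 40.2 per 1000.
Codon 2 TGT (Cys): 27.2 per 1000.
Codon 3 TAC (Tyr): 30.7 per 1000.
Codon 4 GAG (Glu): 31.6 per 1000.
Codon 5 CGT (Arg): 7.6 per 1000.
Codon 6 GGG (Gly): 29.6 per 1000.
Codon 7 CCG (Pro): 18.7 per 1000.
Lowest frequency is 7.6 at codon 5.

5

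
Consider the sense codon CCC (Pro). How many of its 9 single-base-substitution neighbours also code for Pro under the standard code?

3

Position 1: none → 0 synonymous.
Position 2: none → 0 synonymous.
Position 3: CCU, CCA, CCG → 3 synonymous.
Total: 0 + 0 + 3 = 3.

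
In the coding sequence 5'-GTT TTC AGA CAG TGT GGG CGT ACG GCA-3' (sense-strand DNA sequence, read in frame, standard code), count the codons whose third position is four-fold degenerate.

Codon 1 GTT (Val): third position 4-fold.
Codon 2 TTC (Phe): third position 2-fold.
Codon 3 AGA (Arg): third position 2-fold.
Codon 4 CAG (Gln): third position 2-fold.
Codon 5 TGT (Cys): third position 2-fold.
Codon 6 GGG (Gly): third position 4-fold.
Codon 7 CGT (Arg): third position 4-fold.
Codon 8 ACG (Thr): third position 4-fold.
Codon 9 GCA (Ala): third position 4-fold.
Four-fold degenerate third positions: 5.

5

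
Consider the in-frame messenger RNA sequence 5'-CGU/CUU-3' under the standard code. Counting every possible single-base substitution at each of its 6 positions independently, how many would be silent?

Codon 1 (CGU, Arg): 3 synonymous substitutions.
Codon 2 (CUU, Leu): 3 synonymous substitutions.
Total: 3 + 3 = 6.

6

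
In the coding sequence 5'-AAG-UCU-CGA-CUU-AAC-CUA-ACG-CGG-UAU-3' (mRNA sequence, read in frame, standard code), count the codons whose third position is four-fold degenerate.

6

Codon 1 AAG (Lys): third position 2-fold.
Codon 2 UCU (Ser): third position 4-fold.
Codon 3 CGA (Arg): third position 4-fold.
Codon 4 CUU (Leu): third position 4-fold.
Codon 5 AAC (Asn): third position 2-fold.
Codon 6 CUA (Leu): third position 4-fold.
Codon 7 ACG (Thr): third position 4-fold.
Codon 8 CGG (Arg): third position 4-fold.
Codon 9 UAU (Tyr): third position 2-fold.
Four-fold degenerate third positions: 6.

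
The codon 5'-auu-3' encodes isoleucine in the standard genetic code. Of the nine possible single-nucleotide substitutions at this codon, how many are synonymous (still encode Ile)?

Position 1: none → 0 synonymous.
Position 2: none → 0 synonymous.
Position 3: AUC, AUA → 2 synonymous.
Total: 0 + 0 + 2 = 2.

2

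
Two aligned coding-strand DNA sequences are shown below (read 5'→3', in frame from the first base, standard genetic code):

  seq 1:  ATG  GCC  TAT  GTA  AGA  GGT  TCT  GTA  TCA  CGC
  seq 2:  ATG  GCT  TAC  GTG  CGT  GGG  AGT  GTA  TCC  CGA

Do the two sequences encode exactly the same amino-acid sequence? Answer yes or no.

yes

Codon 1: ATG Met / ATG Met — identical.
Codon 2: GCC Ala / GCT Ala — synonymous.
Codon 3: TAT Tyr / TAC Tyr — synonymous.
Codon 4: GTA Val / GTG Val — synonymous.
Codon 5: AGA Arg / CGT Arg — synonymous.
Codon 6: GGT Gly / GGG Gly — synonymous.
Codon 7: TCT Ser / AGT Ser — synonymous.
Codon 8: GTA Val / GTA Val — identical.
Codon 9: TCA Ser / TCC Ser — synonymous.
Codon 10: CGC Arg / CGA Arg — synonymous.
Nonsynonymous differences: 0 → same protein.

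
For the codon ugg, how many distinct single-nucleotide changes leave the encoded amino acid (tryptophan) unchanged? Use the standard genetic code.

0

Position 1: none → 0 synonymous.
Position 2: none → 0 synonymous.
Position 3: none → 0 synonymous.
Total: 0 + 0 + 0 = 0.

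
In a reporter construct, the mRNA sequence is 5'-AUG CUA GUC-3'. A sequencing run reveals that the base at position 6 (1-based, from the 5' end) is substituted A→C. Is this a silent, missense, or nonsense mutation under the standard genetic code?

Position 6 falls in codon 2: CUA → Leu.
After the substitution the codon is CUC → Leu.
Both encode Leu, so the change is synonymous.

silent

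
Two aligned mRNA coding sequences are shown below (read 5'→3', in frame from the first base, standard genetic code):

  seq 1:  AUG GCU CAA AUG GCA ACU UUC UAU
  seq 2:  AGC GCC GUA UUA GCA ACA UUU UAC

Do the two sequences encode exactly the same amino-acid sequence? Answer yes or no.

no

Codon 1: AUG Met / AGC Ser — nonsynonymous.
Codon 2: GCU Ala / GCC Ala — synonymous.
Codon 3: CAA Gln / GUA Val — nonsynonymous.
Codon 4: AUG Met / UUA Leu — nonsynonymous.
Codon 5: GCA Ala / GCA Ala — identical.
Codon 6: ACU Thr / ACA Thr — synonymous.
Codon 7: UUC Phe / UUU Phe — synonymous.
Codon 8: UAU Tyr / UAC Tyr — synonymous.
Nonsynonymous differences: 3 → different protein.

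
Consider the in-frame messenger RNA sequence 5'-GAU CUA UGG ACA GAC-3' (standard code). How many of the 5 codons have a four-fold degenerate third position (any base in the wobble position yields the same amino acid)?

2

Codon 1 GAU (Asp): third position 2-fold.
Codon 2 CUA (Leu): third position 4-fold.
Codon 3 UGG (Trp): third position 1-fold.
Codon 4 ACA (Thr): third position 4-fold.
Codon 5 GAC (Asp): third position 2-fold.
Four-fold degenerate third positions: 2.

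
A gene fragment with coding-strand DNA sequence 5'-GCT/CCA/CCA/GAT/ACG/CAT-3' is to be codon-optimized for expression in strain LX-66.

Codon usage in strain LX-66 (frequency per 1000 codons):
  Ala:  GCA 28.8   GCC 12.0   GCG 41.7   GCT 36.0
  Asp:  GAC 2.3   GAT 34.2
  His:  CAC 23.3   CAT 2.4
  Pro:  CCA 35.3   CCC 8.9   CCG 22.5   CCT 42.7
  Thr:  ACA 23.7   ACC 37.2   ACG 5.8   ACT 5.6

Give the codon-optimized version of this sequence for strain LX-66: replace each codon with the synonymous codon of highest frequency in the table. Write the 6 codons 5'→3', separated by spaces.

GCG CCT CCT GAT ACC CAC

Codon 1 (Ala): best is GCG at 41.7.
Codon 2 (Pro): best is CCT at 42.7.
Codon 3 (Pro): best is CCT at 42.7.
Codon 4 (Asp): best is GAT at 34.2.
Codon 5 (Thr): best is ACC at 37.2.
Codon 6 (His): best is CAC at 23.3.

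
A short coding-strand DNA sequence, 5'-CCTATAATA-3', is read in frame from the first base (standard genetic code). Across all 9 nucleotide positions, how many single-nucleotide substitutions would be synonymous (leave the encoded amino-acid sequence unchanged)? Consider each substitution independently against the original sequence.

Codon 1 (CCT, Pro): 3 synonymous substitutions.
Codon 2 (ATA, Ile): 2 synonymous substitutions.
Codon 3 (ATA, Ile): 2 synonymous substitutions.
Total: 3 + 2 + 2 = 7.

7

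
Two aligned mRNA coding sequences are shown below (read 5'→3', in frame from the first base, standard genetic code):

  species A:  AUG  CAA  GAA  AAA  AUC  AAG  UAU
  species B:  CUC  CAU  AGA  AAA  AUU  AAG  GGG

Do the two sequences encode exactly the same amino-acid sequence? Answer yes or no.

no

Codon 1: AUG Met / CUC Leu — nonsynonymous.
Codon 2: CAA Gln / CAU His — nonsynonymous.
Codon 3: GAA Glu / AGA Arg — nonsynonymous.
Codon 4: AAA Lys / AAA Lys — identical.
Codon 5: AUC Ile / AUU Ile — synonymous.
Codon 6: AAG Lys / AAG Lys — identical.
Codon 7: UAU Tyr / GGG Gly — nonsynonymous.
Nonsynonymous differences: 4 → different protein.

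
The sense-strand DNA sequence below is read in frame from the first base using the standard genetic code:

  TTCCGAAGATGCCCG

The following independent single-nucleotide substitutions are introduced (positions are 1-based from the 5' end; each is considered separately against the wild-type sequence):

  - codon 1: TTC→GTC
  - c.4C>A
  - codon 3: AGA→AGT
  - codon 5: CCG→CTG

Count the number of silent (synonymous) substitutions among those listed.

Codon 1: TTC (Phe) → GTC (Val) — missense.
Codon 2: CGA (Arg) → AGA (Arg) — synonymous.
Codon 3: AGA (Arg) → AGT (Ser) — missense.
Codon 5: CCG (Pro) → CTG (Leu) — missense.
Synonymous: 1 of 4.

1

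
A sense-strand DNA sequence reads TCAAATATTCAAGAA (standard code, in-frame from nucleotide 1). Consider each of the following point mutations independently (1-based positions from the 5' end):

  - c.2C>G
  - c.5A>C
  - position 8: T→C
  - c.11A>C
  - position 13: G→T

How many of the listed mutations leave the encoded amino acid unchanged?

Codon 1: TCA (Ser) → TGA (Stop) — nonsense.
Codon 2: AAT (Asn) → ACT (Thr) — missense.
Codon 3: ATT (Ile) → ACT (Thr) — missense.
Codon 4: CAA (Gln) → CCA (Pro) — missense.
Codon 5: GAA (Glu) → TAA (Stop) — nonsense.
Synonymous: 0 of 5.

0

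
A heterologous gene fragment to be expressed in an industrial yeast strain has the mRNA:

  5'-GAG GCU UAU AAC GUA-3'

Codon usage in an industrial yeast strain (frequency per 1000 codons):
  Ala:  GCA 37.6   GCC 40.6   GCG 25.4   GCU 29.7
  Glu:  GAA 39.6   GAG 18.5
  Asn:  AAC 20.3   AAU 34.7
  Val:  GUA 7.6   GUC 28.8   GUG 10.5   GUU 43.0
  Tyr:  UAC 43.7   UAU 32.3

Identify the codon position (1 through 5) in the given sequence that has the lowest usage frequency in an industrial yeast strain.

5

Codon 1 GAG (Glu): 18.5 per 1000.
Codon 2 GCU (Ala): 29.7 per 1000.
Codon 3 UAU (Tyr): 32.3 per 1000.
Codon 4 AAC (Asn): 20.3 per 1000.
Codon 5 GUA (Val): 7.6 per 1000.
Lowest frequency is 7.6 at codon 5.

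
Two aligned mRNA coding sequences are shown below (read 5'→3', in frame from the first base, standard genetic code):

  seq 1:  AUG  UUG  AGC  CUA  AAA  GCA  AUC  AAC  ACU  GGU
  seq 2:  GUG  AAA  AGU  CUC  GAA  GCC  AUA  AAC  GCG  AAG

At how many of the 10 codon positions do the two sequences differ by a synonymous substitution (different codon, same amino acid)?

Codon 1: AUG Met / GUG Val — nonsynonymous.
Codon 2: UUG Leu / AAA Lys — nonsynonymous.
Codon 3: AGC Ser / AGU Ser — synonymous.
Codon 4: CUA Leu / CUC Leu — synonymous.
Codon 5: AAA Lys / GAA Glu — nonsynonymous.
Codon 6: GCA Ala / GCC Ala — synonymous.
Codon 7: AUC Ile / AUA Ile — synonymous.
Codon 8: AAC Asn / AAC Asn — identical.
Codon 9: ACU Thr / GCG Ala — nonsynonymous.
Codon 10: GGU Gly / AAG Lys — nonsynonymous.
Synonymous differences: 4.

4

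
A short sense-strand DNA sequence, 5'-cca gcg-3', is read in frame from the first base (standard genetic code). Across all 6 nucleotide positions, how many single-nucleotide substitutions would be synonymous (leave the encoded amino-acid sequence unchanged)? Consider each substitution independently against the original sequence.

Codon 1 (CCA, Pro): 3 synonymous substitutions.
Codon 2 (GCG, Ala): 3 synonymous substitutions.
Total: 3 + 3 = 6.

6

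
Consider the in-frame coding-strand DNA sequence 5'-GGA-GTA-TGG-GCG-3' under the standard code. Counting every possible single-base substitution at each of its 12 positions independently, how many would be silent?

9

Codon 1 (GGA, Gly): 3 synonymous substitutions.
Codon 2 (GTA, Val): 3 synonymous substitutions.
Codon 3 (TGG, Trp): 0 synonymous substitutions.
Codon 4 (GCG, Ala): 3 synonymous substitutions.
Total: 3 + 3 + 0 + 3 = 9.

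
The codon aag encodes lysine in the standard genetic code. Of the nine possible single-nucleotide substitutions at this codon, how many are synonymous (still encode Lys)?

Position 1: none → 0 synonymous.
Position 2: none → 0 synonymous.
Position 3: AAA → 1 synonymous.
Total: 0 + 0 + 1 = 1.

1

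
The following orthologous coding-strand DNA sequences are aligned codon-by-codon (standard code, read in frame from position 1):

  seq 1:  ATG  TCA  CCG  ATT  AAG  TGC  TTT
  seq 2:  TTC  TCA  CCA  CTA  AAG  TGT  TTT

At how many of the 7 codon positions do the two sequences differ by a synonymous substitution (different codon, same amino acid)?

2

Codon 1: ATG Met / TTC Phe — nonsynonymous.
Codon 2: TCA Ser / TCA Ser — identical.
Codon 3: CCG Pro / CCA Pro — synonymous.
Codon 4: ATT Ile / CTA Leu — nonsynonymous.
Codon 5: AAG Lys / AAG Lys — identical.
Codon 6: TGC Cys / TGT Cys — synonymous.
Codon 7: TTT Phe / TTT Phe — identical.
Synonymous differences: 2.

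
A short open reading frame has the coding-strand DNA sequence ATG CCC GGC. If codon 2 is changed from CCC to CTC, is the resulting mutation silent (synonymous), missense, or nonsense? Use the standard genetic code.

Position 5 falls in codon 2: CCC → Pro.
After the substitution the codon is CTC → Leu.
Pro ≠ Leu, so this is a missense mutation.

missense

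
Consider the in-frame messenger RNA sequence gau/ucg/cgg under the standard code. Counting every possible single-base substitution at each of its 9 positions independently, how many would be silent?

8

Codon 1 (GAU, Asp): 1 synonymous substitution.
Codon 2 (UCG, Ser): 3 synonymous substitutions.
Codon 3 (CGG, Arg): 4 synonymous substitutions.
Total: 1 + 3 + 4 = 8.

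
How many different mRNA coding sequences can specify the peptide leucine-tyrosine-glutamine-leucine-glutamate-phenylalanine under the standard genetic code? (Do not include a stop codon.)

576

Leu: 6 codons.
Tyr: 2 codons.
Gln: 2 codons.
Leu: 6 codons.
Glu: 2 codons.
Phe: 2 codons.
6 × 2 × 2 × 6 × 2 × 2 = 576.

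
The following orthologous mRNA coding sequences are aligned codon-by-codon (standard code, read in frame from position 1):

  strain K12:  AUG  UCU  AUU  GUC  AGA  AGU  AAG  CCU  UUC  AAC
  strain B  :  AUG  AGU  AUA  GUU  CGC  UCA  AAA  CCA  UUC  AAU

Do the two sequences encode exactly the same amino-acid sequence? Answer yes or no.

Codon 1: AUG Met / AUG Met — identical.
Codon 2: UCU Ser / AGU Ser — synonymous.
Codon 3: AUU Ile / AUA Ile — synonymous.
Codon 4: GUC Val / GUU Val — synonymous.
Codon 5: AGA Arg / CGC Arg — synonymous.
Codon 6: AGU Ser / UCA Ser — synonymous.
Codon 7: AAG Lys / AAA Lys — synonymous.
Codon 8: CCU Pro / CCA Pro — synonymous.
Codon 9: UUC Phe / UUC Phe — identical.
Codon 10: AAC Asn / AAU Asn — synonymous.
Nonsynonymous differences: 0 → same protein.

yes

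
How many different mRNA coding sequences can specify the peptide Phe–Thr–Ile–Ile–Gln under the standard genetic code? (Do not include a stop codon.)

Phe: 2 codons.
Thr: 4 codons.
Ile: 3 codons.
Ile: 3 codons.
Gln: 2 codons.
2 × 4 × 3 × 3 × 2 = 144.

144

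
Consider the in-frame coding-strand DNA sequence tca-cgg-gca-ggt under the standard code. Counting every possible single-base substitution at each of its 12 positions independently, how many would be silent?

13

Codon 1 (TCA, Ser): 3 synonymous substitutions.
Codon 2 (CGG, Arg): 4 synonymous substitutions.
Codon 3 (GCA, Ala): 3 synonymous substitutions.
Codon 4 (GGT, Gly): 3 synonymous substitutions.
Total: 3 + 4 + 3 + 3 = 13.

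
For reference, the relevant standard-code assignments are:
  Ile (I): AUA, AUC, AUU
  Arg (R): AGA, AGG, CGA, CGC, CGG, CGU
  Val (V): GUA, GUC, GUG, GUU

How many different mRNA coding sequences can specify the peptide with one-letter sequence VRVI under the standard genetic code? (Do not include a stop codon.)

Val: 4 codons.
Arg: 6 codons.
Val: 4 codons.
Ile: 3 codons.
4 × 6 × 4 × 3 = 288.

288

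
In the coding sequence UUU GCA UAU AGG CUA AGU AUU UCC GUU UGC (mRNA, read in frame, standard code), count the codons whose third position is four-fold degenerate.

4

Codon 1 UUU (Phe): third position 2-fold.
Codon 2 GCA (Ala): third position 4-fold.
Codon 3 UAU (Tyr): third position 2-fold.
Codon 4 AGG (Arg): third position 2-fold.
Codon 5 CUA (Leu): third position 4-fold.
Codon 6 AGU (Ser): third position 2-fold.
Codon 7 AUU (Ile): third position 3-fold.
Codon 8 UCC (Ser): third position 4-fold.
Codon 9 GUU (Val): third position 4-fold.
Codon 10 UGC (Cys): third position 2-fold.
Four-fold degenerate third positions: 4.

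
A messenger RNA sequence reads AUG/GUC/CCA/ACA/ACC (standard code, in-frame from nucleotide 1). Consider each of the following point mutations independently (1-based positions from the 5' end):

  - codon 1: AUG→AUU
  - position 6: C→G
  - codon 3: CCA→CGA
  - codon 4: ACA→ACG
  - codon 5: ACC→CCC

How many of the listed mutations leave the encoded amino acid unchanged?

Codon 1: AUG (Met) → AUU (Ile) — missense.
Codon 2: GUC (Val) → GUG (Val) — synonymous.
Codon 3: CCA (Pro) → CGA (Arg) — missense.
Codon 4: ACA (Thr) → ACG (Thr) — synonymous.
Codon 5: ACC (Thr) → CCC (Pro) — missense.
Synonymous: 2 of 5.

2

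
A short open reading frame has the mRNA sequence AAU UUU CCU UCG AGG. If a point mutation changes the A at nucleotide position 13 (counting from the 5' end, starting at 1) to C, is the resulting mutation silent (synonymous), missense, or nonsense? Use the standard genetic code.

silent

Position 13 falls in codon 5: AGG → Arg.
After the substitution the codon is CGG → Arg.
Both encode Arg, so the change is synonymous.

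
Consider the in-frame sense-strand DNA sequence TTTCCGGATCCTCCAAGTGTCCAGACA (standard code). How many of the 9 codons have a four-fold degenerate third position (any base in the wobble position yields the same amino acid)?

5

Codon 1 TTT (Phe): third position 2-fold.
Codon 2 CCG (Pro): third position 4-fold.
Codon 3 GAT (Asp): third position 2-fold.
Codon 4 CCT (Pro): third position 4-fold.
Codon 5 CCA (Pro): third position 4-fold.
Codon 6 AGT (Ser): third position 2-fold.
Codon 7 GTC (Val): third position 4-fold.
Codon 8 CAG (Gln): third position 2-fold.
Codon 9 ACA (Thr): third position 4-fold.
Four-fold degenerate third positions: 5.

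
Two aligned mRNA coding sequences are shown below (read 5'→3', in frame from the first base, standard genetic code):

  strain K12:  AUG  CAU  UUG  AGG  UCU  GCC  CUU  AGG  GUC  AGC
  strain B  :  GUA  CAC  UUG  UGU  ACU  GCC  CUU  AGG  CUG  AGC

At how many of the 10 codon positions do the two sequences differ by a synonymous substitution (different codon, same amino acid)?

1

Codon 1: AUG Met / GUA Val — nonsynonymous.
Codon 2: CAU His / CAC His — synonymous.
Codon 3: UUG Leu / UUG Leu — identical.
Codon 4: AGG Arg / UGU Cys — nonsynonymous.
Codon 5: UCU Ser / ACU Thr — nonsynonymous.
Codon 6: GCC Ala / GCC Ala — identical.
Codon 7: CUU Leu / CUU Leu — identical.
Codon 8: AGG Arg / AGG Arg — identical.
Codon 9: GUC Val / CUG Leu — nonsynonymous.
Codon 10: AGC Ser / AGC Ser — identical.
Synonymous differences: 1.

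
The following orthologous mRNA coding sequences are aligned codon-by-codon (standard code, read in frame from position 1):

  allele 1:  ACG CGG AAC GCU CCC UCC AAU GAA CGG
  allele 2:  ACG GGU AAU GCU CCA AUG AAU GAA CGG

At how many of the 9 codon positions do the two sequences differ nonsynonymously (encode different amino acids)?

2

Codon 1: ACG Thr / ACG Thr — identical.
Codon 2: CGG Arg / GGU Gly — nonsynonymous.
Codon 3: AAC Asn / AAU Asn — synonymous.
Codon 4: GCU Ala / GCU Ala — identical.
Codon 5: CCC Pro / CCA Pro — synonymous.
Codon 6: UCC Ser / AUG Met — nonsynonymous.
Codon 7: AAU Asn / AAU Asn — identical.
Codon 8: GAA Glu / GAA Glu — identical.
Codon 9: CGG Arg / CGG Arg — identical.
Nonsynonymous differences: 2.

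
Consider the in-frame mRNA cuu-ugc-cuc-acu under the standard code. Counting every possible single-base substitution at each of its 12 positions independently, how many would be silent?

10

Codon 1 (CUU, Leu): 3 synonymous substitutions.
Codon 2 (UGC, Cys): 1 synonymous substitution.
Codon 3 (CUC, Leu): 3 synonymous substitutions.
Codon 4 (ACU, Thr): 3 synonymous substitutions.
Total: 3 + 1 + 3 + 3 = 10.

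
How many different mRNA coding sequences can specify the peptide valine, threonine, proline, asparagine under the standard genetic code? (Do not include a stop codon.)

Val: 4 codons.
Thr: 4 codons.
Pro: 4 codons.
Asn: 2 codons.
4 × 4 × 4 × 2 = 128.

128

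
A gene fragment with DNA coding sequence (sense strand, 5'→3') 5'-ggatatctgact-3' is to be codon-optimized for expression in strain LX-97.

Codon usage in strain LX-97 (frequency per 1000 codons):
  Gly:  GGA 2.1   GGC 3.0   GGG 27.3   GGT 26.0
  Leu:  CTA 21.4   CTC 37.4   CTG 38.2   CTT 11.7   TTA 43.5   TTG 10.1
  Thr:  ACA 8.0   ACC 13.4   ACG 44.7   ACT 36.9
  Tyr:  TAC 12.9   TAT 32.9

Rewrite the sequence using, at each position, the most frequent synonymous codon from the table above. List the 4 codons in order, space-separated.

Codon 1 (Gly): best is GGG at 27.3.
Codon 2 (Tyr): best is TAT at 32.9.
Codon 3 (Leu): best is TTA at 43.5.
Codon 4 (Thr): best is ACG at 44.7.

GGG TAT TTA ACG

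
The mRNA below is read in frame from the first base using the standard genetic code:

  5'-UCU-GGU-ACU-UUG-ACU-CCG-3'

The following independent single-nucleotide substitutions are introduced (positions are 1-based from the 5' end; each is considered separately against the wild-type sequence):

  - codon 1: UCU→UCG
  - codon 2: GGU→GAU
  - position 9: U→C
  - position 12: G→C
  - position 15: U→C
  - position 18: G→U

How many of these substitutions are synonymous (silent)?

Codon 1: UCU (Ser) → UCG (Ser) — synonymous.
Codon 2: GGU (Gly) → GAU (Asp) — missense.
Codon 3: ACU (Thr) → ACC (Thr) — synonymous.
Codon 4: UUG (Leu) → UUC (Phe) — missense.
Codon 5: ACU (Thr) → ACC (Thr) — synonymous.
Codon 6: CCG (Pro) → CCU (Pro) — synonymous.
Synonymous: 4 of 6.

4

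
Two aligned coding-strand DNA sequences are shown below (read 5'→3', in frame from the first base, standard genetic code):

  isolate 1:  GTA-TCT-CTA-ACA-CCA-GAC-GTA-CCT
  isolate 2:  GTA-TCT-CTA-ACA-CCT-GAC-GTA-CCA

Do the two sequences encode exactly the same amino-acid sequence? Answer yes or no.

Codon 1: GTA Val / GTA Val — identical.
Codon 2: TCT Ser / TCT Ser — identical.
Codon 3: CTA Leu / CTA Leu — identical.
Codon 4: ACA Thr / ACA Thr — identical.
Codon 5: CCA Pro / CCT Pro — synonymous.
Codon 6: GAC Asp / GAC Asp — identical.
Codon 7: GTA Val / GTA Val — identical.
Codon 8: CCT Pro / CCA Pro — synonymous.
Nonsynonymous differences: 0 → same protein.

yes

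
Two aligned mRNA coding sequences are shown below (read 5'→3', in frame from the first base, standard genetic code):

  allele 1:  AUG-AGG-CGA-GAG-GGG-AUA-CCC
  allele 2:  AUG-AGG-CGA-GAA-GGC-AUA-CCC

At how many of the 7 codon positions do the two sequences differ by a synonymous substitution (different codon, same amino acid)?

2

Codon 1: AUG Met / AUG Met — identical.
Codon 2: AGG Arg / AGG Arg — identical.
Codon 3: CGA Arg / CGA Arg — identical.
Codon 4: GAG Glu / GAA Glu — synonymous.
Codon 5: GGG Gly / GGC Gly — synonymous.
Codon 6: AUA Ile / AUA Ile — identical.
Codon 7: CCC Pro / CCC Pro — identical.
Synonymous differences: 2.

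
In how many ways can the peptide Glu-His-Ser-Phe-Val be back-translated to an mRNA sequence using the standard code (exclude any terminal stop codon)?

Glu: 2 codons.
His: 2 codons.
Ser: 6 codons.
Phe: 2 codons.
Val: 4 codons.
2 × 2 × 6 × 2 × 4 = 192.

192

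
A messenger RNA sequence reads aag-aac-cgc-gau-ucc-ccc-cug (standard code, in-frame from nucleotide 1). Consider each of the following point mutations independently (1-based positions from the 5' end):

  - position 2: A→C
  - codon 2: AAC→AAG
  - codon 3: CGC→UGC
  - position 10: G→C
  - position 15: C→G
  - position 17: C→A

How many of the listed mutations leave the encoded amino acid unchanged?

Codon 1: AAG (Lys) → ACG (Thr) — missense.
Codon 2: AAC (Asn) → AAG (Lys) — missense.
Codon 3: CGC (Arg) → UGC (Cys) — missense.
Codon 4: GAU (Asp) → CAU (His) — missense.
Codon 5: UCC (Ser) → UCG (Ser) — synonymous.
Codon 6: CCC (Pro) → CAC (His) — missense.
Synonymous: 1 of 6.

1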